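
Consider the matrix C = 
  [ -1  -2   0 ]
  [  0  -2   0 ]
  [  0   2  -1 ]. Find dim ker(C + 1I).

2

C + 1I = [[0, -2, 0], [0, -1, 0], [0, 2, 0]].
This matrix has rank 1, so its null space has dimension 3 − 1 = 2.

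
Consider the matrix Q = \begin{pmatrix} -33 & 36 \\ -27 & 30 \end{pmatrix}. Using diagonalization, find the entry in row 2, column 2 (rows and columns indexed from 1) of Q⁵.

Characteristic polynomial: s^2 + 3s - 18 = (s - 3)(s + 6), so the eigenvalues are -6, 3.
s=-6: eigenvector (4, 3).
s=3: eigenvector (1, 1).
P = [[4, 1], [3, 1]], D = diag(-6, 3), P⁻¹ = [[1, -1], [-3, 4]].
Q⁵ = P·diag(-7776, 243)·P⁻¹ = [[-31833, 32076], [-24057, 24300]].
The requested entry is 24300.

24300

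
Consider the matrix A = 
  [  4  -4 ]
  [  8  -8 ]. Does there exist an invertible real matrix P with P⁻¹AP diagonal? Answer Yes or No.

Yes

Characteristic polynomial: p(μ) = μ^2 + 4μ = μ(μ + 4).
All 2 eigenvalues are distinct, so A is diagonalizable.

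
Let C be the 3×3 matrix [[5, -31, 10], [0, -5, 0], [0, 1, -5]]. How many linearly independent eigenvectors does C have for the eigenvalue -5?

C + 5I = [[10, -31, 10], [0, 0, 0], [0, 1, 0]].
This matrix has rank 2, so its null space has dimension 3 − 2 = 1.

1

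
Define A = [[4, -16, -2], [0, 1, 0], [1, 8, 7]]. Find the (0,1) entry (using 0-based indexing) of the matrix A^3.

Characteristic polynomial: t^3 - 12t^2 + 41t - 30 = (t - 6)(t - 5)(t - 1), so the eigenvalues are 1, 5, 6.
t=6: eigenvector (-1, 0, 1).
t=5: eigenvector (-2, 0, 1).
t=1: eigenvector (4, 1, -2).
P = [[-1, -2, 4], [0, 0, 1], [1, 1, -2]], D = diag(6, 5, 1), P⁻¹ = [[1, 0, 2], [-1, 2, -1], [0, 1, 0]].
A³ = P·diag(216, 125, 1)·P⁻¹ = [[34, -496, -182], [0, 1, 0], [91, 248, 307]].
The requested entry is -496.

-496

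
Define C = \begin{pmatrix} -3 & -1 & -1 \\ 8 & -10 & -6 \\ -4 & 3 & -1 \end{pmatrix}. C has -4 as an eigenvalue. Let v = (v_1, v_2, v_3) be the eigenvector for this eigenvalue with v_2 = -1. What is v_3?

1

C + 4I = [[1, -1, -1], [8, -6, -6], [-4, 3, 3]].
Solving (C + 4I)v = 0 gives the eigenspace spanned by (0, -1, 1).
With v_2 = -1, v = (0, -1, 1), so v_3 = 1.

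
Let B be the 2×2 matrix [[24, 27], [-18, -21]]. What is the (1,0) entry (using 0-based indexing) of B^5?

-16038

Characteristic polynomial: t^2 - 3t - 18 = (t - 6)(t + 3), so the eigenvalues are -3, 6.
t=-3: eigenvector (-1, 1).
t=6: eigenvector (3, -2).
P = [[-1, 3], [1, -2]], D = diag(-3, 6), P⁻¹ = [[2, 3], [1, 1]].
B⁵ = P·diag(-243, 7776)·P⁻¹ = [[23814, 24057], [-16038, -16281]].
The requested entry is -16038.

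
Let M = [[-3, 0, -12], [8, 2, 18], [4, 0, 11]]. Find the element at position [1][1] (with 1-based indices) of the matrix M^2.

Characteristic polynomial: r^3 - 10r^2 + 31r - 30 = (r - 5)(r - 3)(r - 2), so the eigenvalues are 2, 3, 5.
r=3: eigenvector (-2, 2, 1).
r=2: eigenvector (0, 1, 0).
r=5: eigenvector (-3, 4, 2).
P = [[-2, 0, -3], [2, 1, 4], [1, 0, 2]], D = diag(3, 2, 5), P⁻¹ = [[-2, 0, -3], [0, 1, -2], [1, 0, 2]].
M² = P·diag(9, 4, 25)·P⁻¹ = [[-39, 0, -96], [64, 4, 138], [32, 0, 73]].
The requested entry is -39.

-39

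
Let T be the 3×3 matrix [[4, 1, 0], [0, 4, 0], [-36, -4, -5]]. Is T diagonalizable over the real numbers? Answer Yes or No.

No

Characteristic polynomial: p(s) = s^3 - 3s^2 - 24s + 80 = (s - 4)^2(s + 5).
s = 4 has algebraic multiplicity 2; rank(T − 4I) = 2, so geometric multiplicity = 1.
Geometric multiplicity < algebraic multiplicity, so T is not diagonalizable.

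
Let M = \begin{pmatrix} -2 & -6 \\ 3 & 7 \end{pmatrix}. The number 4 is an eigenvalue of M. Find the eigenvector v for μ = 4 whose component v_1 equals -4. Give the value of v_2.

M − 4I = [[-6, -6], [3, 3]].
Solving (M − 4I)v = 0 gives the eigenspace spanned by (-4, 4).
With v_1 = -4, v = (-4, 4), so v_2 = 4.

4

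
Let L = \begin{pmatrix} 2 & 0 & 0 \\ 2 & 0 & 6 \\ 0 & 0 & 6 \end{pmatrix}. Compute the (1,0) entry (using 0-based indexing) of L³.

Characteristic polynomial: μ^3 - 8μ^2 + 12μ = μ(μ - 6)(μ - 2), so the eigenvalues are 0, 2, 6.
μ=2: eigenvector (1, 1, 0).
μ=0: eigenvector (0, 1, 0).
μ=6: eigenvector (0, 1, 1).
P = [[1, 0, 0], [1, 1, 1], [0, 0, 1]], D = diag(2, 0, 6), P⁻¹ = [[1, 0, 0], [-1, 1, -1], [0, 0, 1]].
L³ = P·diag(8, 0, 216)·P⁻¹ = [[8, 0, 0], [8, 0, 216], [0, 0, 216]].
The requested entry is 8.

8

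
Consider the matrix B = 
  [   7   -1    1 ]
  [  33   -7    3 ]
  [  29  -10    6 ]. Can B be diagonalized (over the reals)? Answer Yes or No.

No

Characteristic polynomial: p(r) = r^3 - 6r^2 - 15r + 100 = (r - 5)^2(r + 4).
r = 5 has algebraic multiplicity 2; rank(B − 5I) = 2, so geometric multiplicity = 1.
Geometric multiplicity < algebraic multiplicity, so B is not diagonalizable.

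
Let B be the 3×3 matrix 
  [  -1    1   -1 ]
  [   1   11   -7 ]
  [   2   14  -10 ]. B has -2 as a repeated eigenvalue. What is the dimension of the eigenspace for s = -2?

1

B + 2I = [[1, 1, -1], [1, 13, -7], [2, 14, -8]].
This matrix has rank 2, so its null space has dimension 3 − 2 = 1.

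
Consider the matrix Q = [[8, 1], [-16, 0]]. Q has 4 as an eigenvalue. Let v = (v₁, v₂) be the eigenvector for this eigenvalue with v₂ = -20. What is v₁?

5

Q − 4I = [[4, 1], [-16, -4]].
Solving (Q − 4I)v = 0 gives the eigenspace spanned by (5, -20).
With v₂ = -20, v = (5, -20), so v₁ = 5.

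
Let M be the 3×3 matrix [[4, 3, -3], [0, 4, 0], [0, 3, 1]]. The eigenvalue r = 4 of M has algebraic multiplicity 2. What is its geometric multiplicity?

2

M − 4I = [[0, 3, -3], [0, 0, 0], [0, 3, -3]].
This matrix has rank 1, so its null space has dimension 3 − 1 = 2.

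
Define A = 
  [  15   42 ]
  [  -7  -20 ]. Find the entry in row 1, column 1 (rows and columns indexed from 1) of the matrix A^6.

-93309

Characteristic polynomial: s^2 + 5s - 6 = (s - 1)(s + 6), so the eigenvalues are -6, 1.
s=-6: eigenvector (-2, 1).
s=1: eigenvector (-3, 1).
P = [[-2, -3], [1, 1]], D = diag(-6, 1), P⁻¹ = [[1, 3], [-1, -2]].
A⁶ = P·diag(46656, 1)·P⁻¹ = [[-93309, -279930], [46655, 139966]].
The requested entry is -93309.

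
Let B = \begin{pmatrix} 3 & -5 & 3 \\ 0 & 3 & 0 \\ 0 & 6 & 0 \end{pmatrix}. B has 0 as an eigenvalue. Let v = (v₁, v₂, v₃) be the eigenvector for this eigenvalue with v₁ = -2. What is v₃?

B = [[3, -5, 3], [0, 3, 0], [0, 6, 0]].
Solving (B)v = 0 gives the eigenspace spanned by (-2, 0, 2).
With v₁ = -2, v = (-2, 0, 2), so v₃ = 2.

2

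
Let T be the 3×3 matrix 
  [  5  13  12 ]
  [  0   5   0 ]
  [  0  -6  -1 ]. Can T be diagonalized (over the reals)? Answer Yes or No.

No

Characteristic polynomial: p(s) = s^3 - 9s^2 + 15s + 25 = (s - 5)^2(s + 1).
s = 5 has algebraic multiplicity 2; rank(T − 5I) = 2, so geometric multiplicity = 1.
Geometric multiplicity < algebraic multiplicity, so T is not diagonalizable.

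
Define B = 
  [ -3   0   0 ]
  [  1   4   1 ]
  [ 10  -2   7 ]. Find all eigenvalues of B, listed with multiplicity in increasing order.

-3, 5, 6

Characteristic polynomial: p(λ) = λ^3 - 8λ^2 - 3λ + 90 = (λ - 6)(λ - 5)(λ + 3).
Roots (with multiplicity): -3, 5, 6.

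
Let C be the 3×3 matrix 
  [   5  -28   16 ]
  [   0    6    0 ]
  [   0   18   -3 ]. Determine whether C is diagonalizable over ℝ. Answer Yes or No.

Yes

Characteristic polynomial: p(s) = s^3 - 8s^2 - 3s + 90 = (s - 6)(s - 5)(s + 3).
All 3 eigenvalues are distinct, so C is diagonalizable.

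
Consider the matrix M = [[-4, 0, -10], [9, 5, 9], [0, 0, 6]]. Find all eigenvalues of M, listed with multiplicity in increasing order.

-4, 5, 6

Characteristic polynomial: p(μ) = μ^3 - 7μ^2 - 14μ + 120 = (μ - 6)(μ - 5)(μ + 4).
Roots (with multiplicity): -4, 5, 6.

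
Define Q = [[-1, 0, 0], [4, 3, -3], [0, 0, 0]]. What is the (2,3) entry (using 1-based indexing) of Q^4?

-81

Characteristic polynomial: r^3 - 2r^2 - 3r = r(r - 3)(r + 1), so the eigenvalues are -1, 0, 3.
r=-1: eigenvector (1, -1, 0).
r=3: eigenvector (0, 1, 0).
r=0: eigenvector (0, 1, 1).
P = [[1, 0, 0], [-1, 1, 1], [0, 0, 1]], D = diag(-1, 3, 0), P⁻¹ = [[1, 0, 0], [1, 1, -1], [0, 0, 1]].
Q⁴ = P·diag(1, 81, 0)·P⁻¹ = [[1, 0, 0], [80, 81, -81], [0, 0, 0]].
The requested entry is -81.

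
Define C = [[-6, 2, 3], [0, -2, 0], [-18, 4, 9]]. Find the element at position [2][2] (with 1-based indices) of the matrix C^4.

Characteristic polynomial: μ^3 - μ^2 - 6μ = μ(μ - 3)(μ + 2), so the eigenvalues are -2, 0, 3.
μ=0: eigenvector (1, 0, 2).
μ=3: eigenvector (1, 0, 3).
μ=-2: eigenvector (-1, 1, -2).
P = [[1, 1, -1], [0, 0, 1], [2, 3, -2]], D = diag(0, 3, -2), P⁻¹ = [[3, 1, -1], [-2, 0, 1], [0, 1, 0]].
C⁴ = P·diag(0, 81, 16)·P⁻¹ = [[-162, -16, 81], [0, 16, 0], [-486, -32, 243]].
The requested entry is 16.

16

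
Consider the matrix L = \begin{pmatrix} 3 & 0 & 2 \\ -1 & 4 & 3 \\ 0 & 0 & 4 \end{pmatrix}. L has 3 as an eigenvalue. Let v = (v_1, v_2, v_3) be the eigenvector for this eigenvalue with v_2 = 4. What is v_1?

L − 3I = [[0, 0, 2], [-1, 1, 3], [0, 0, 1]].
Solving (L − 3I)v = 0 gives the eigenspace spanned by (4, 4, 0).
With v_2 = 4, v = (4, 4, 0), so v_1 = 4.

4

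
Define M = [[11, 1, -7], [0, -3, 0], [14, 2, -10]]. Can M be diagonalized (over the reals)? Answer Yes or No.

No

Characteristic polynomial: p(t) = t^3 + 2t^2 - 15t - 36 = (t - 4)(t + 3)^2.
t = -3 has algebraic multiplicity 2; rank(M + 3I) = 2, so geometric multiplicity = 1.
Geometric multiplicity < algebraic multiplicity, so M is not diagonalizable.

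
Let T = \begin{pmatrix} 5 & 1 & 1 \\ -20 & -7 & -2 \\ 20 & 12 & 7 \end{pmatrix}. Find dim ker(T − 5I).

1

T − 5I = [[0, 1, 1], [-20, -12, -2], [20, 12, 2]].
This matrix has rank 2, so its null space has dimension 3 − 2 = 1.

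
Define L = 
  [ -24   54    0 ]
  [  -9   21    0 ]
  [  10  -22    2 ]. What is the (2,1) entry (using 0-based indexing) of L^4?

Characteristic polynomial: μ^3 + μ^2 - 24μ + 36 = (μ - 3)(μ - 2)(μ + 6), so the eigenvalues are -6, 2, 3.
μ=-6: eigenvector (3, 1, -1).
μ=3: eigenvector (2, 1, -2).
μ=2: eigenvector (0, 0, 1).
P = [[3, 2, 0], [1, 1, 0], [-1, -2, 1]], D = diag(-6, 3, 2), P⁻¹ = [[1, -2, 0], [-1, 3, 0], [-1, 4, 1]].
L⁴ = P·diag(1296, 81, 16)·P⁻¹ = [[3726, -7290, 0], [1215, -2349, 0], [-1150, 2170, 16]].
The requested entry is 2170.

2170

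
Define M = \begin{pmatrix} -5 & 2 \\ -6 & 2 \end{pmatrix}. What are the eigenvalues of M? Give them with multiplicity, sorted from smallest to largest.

-2, -1

Characteristic polynomial: p(r) = r^2 + 3r + 2 = (r + 1)(r + 2).
Roots (with multiplicity): -2, -1.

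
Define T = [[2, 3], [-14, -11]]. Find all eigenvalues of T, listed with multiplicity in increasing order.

Characteristic polynomial: p(μ) = μ^2 + 9μ + 20 = (μ + 4)(μ + 5).
Roots (with multiplicity): -5, -4.

-5, -4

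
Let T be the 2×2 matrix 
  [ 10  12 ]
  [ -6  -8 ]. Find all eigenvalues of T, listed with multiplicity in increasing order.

-2, 4

Characteristic polynomial: p(λ) = λ^2 - 2λ - 8 = (λ - 4)(λ + 2).
Roots (with multiplicity): -2, 4.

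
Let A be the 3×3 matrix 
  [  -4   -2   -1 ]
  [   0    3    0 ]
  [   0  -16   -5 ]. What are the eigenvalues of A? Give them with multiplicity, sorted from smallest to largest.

Characteristic polynomial: p(r) = r^3 + 6r^2 - 7r - 60 = (r - 3)(r + 4)(r + 5).
Roots (with multiplicity): -5, -4, 3.

-5, -4, 3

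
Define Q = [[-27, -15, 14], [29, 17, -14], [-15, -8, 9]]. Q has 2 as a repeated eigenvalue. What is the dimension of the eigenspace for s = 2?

Q − 2I = [[-29, -15, 14], [29, 15, -14], [-15, -8, 7]].
This matrix has rank 2, so its null space has dimension 3 − 2 = 1.

1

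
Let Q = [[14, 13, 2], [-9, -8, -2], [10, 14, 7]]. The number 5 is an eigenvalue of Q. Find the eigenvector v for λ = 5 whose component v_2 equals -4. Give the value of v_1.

Q − 5I = [[9, 13, 2], [-9, -13, -2], [10, 14, 2]].
Solving (Q − 5I)v = 0 gives the eigenspace spanned by (4, -4, 8).
With v_2 = -4, v = (4, -4, 8), so v_1 = 4.

4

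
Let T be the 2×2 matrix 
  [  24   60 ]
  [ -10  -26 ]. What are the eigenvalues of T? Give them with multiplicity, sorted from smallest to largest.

Characteristic polynomial: p(s) = s^2 + 2s - 24 = (s - 4)(s + 6).
Roots (with multiplicity): -6, 4.

-6, 4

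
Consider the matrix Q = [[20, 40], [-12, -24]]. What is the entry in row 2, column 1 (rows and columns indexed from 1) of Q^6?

12288

Characteristic polynomial: μ^2 + 4μ = μ(μ + 4), so the eigenvalues are -4, 0.
μ=-4: eigenvector (-5, 3).
μ=0: eigenvector (-2, 1).
P = [[-5, -2], [3, 1]], D = diag(-4, 0), P⁻¹ = [[1, 2], [-3, -5]].
Q⁶ = P·diag(4096, 0)·P⁻¹ = [[-20480, -40960], [12288, 24576]].
The requested entry is 12288.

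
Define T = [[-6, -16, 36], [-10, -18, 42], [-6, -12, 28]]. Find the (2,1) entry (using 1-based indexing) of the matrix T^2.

Characteristic polynomial: s^3 - 4s^2 - 4s + 16 = (s - 4)(s - 2)(s + 2), so the eigenvalues are -2, 2, 4.
s=2: eigenvector (-2, 1, 0).
s=-2: eigenvector (1, 2, 1).
s=4: eigenvector (2, 1, 1).
P = [[-2, 1, 2], [1, 2, 1], [0, 1, 1]], D = diag(2, -2, 4), P⁻¹ = [[-1, -1, 3], [1, 2, -4], [-1, -2, 5]].
T² = P·diag(4, 4, 16)·P⁻¹ = [[-20, -48, 120], [-12, -20, 60], [-12, -24, 64]].
The requested entry is -12.

-12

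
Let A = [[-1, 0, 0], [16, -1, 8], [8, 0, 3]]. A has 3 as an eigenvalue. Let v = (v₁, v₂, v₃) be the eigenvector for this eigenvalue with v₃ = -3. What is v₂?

A − 3I = [[-4, 0, 0], [16, -4, 8], [8, 0, 0]].
Solving (A − 3I)v = 0 gives the eigenspace spanned by (0, -6, -3).
With v₃ = -3, v = (0, -6, -3), so v₂ = -6.

-6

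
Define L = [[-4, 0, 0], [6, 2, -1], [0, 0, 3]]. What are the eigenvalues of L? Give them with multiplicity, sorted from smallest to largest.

-4, 2, 3

Characteristic polynomial: p(s) = s^3 - s^2 - 14s + 24 = (s - 3)(s - 2)(s + 4).
Roots (with multiplicity): -4, 2, 3.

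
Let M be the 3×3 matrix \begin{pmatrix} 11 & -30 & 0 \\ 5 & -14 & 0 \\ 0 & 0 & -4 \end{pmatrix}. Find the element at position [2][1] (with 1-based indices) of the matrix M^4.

-255

Characteristic polynomial: r^3 + 7r^2 + 8r - 16 = (r - 1)(r + 4)^2, so the eigenvalues are -4, -4, 1.
r=1: eigenvector (3, 1, 0).
r=-4: eigenvector (2, 1, 0).
r=-4: eigenvector (-4, -2, 1).
P = [[3, 2, -4], [1, 1, -2], [0, 0, 1]], D = diag(1, -4, -4), P⁻¹ = [[1, -2, 0], [-1, 3, 2], [0, 0, 1]].
M⁴ = P·diag(1, 256, 256)·P⁻¹ = [[-509, 1530, 0], [-255, 766, 0], [0, 0, 256]].
The requested entry is -255.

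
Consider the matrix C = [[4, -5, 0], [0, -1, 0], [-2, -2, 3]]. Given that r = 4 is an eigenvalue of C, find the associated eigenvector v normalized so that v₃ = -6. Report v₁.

C − 4I = [[0, -5, 0], [0, -5, 0], [-2, -2, -1]].
Solving (C − 4I)v = 0 gives the eigenspace spanned by (3, 0, -6).
With v₃ = -6, v = (3, 0, -6), so v₁ = 3.

3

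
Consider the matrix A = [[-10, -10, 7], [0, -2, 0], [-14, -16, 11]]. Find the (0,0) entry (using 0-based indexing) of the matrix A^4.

-94

Characteristic polynomial: t^3 + t^2 - 14t - 24 = (t - 4)(t + 2)(t + 3), so the eigenvalues are -3, -2, 4.
t=-3: eigenvector (1, 0, 1).
t=-2: eigenvector (-3, 1, -2).
t=4: eigenvector (1, 0, 2).
P = [[1, -3, 1], [0, 1, 0], [1, -2, 2]], D = diag(-3, -2, 4), P⁻¹ = [[2, 4, -1], [0, 1, 0], [-1, -1, 1]].
A⁴ = P·diag(81, 16, 256)·P⁻¹ = [[-94, 20, 175], [0, 16, 0], [-350, -220, 431]].
The requested entry is -94.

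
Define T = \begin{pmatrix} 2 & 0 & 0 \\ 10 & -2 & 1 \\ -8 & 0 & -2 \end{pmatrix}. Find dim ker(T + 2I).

1

T + 2I = [[4, 0, 0], [10, 0, 1], [-8, 0, 0]].
This matrix has rank 2, so its null space has dimension 3 − 2 = 1.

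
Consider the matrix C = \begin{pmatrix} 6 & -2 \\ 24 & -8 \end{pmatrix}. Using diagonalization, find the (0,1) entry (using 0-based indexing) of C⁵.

-32

Characteristic polynomial: μ^2 + 2μ = μ(μ + 2), so the eigenvalues are -2, 0.
μ=0: eigenvector (1, 3).
μ=-2: eigenvector (1, 4).
P = [[1, 1], [3, 4]], D = diag(0, -2), P⁻¹ = [[4, -1], [-3, 1]].
C⁵ = P·diag(0, -32)·P⁻¹ = [[96, -32], [384, -128]].
The requested entry is -32.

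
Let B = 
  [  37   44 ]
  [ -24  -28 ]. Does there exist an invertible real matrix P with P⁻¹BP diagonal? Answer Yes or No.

Yes

Characteristic polynomial: p(r) = r^2 - 9r + 20 = (r - 5)(r - 4).
All 2 eigenvalues are distinct, so B is diagonalizable.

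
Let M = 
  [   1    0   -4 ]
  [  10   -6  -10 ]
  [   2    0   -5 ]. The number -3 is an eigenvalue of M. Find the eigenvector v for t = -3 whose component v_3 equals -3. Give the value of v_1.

M + 3I = [[4, 0, -4], [10, -3, -10], [2, 0, -2]].
Solving (M + 3I)v = 0 gives the eigenspace spanned by (-3, 0, -3).
With v_3 = -3, v = (-3, 0, -3), so v_1 = -3.

-3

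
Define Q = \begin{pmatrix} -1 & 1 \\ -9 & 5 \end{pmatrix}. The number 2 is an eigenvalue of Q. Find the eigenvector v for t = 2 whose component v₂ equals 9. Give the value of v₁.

Q − 2I = [[-3, 1], [-9, 3]].
Solving (Q − 2I)v = 0 gives the eigenspace spanned by (3, 9).
With v₂ = 9, v = (3, 9), so v₁ = 3.

3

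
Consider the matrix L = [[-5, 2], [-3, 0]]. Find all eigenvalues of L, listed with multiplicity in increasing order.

Characteristic polynomial: p(r) = r^2 + 5r + 6 = (r + 2)(r + 3).
Roots (with multiplicity): -3, -2.

-3, -2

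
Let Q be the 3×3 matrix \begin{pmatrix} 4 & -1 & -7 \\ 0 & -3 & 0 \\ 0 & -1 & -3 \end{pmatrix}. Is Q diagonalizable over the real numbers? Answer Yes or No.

Characteristic polynomial: p(s) = s^3 + 2s^2 - 15s - 36 = (s - 4)(s + 3)^2.
s = -3 has algebraic multiplicity 2; rank(Q + 3I) = 2, so geometric multiplicity = 1.
Geometric multiplicity < algebraic multiplicity, so Q is not diagonalizable.

No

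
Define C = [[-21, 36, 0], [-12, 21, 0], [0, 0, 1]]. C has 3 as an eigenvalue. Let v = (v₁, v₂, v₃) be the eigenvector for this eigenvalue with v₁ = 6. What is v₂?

C − 3I = [[-24, 36, 0], [-12, 18, 0], [0, 0, -2]].
Solving (C − 3I)v = 0 gives the eigenspace spanned by (6, 4, 0).
With v₁ = 6, v = (6, 4, 0), so v₂ = 4.

4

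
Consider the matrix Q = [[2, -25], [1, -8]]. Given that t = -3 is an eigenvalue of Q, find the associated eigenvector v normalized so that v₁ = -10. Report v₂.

-2

Q + 3I = [[5, -25], [1, -5]].
Solving (Q + 3I)v = 0 gives the eigenspace spanned by (-10, -2).
With v₁ = -10, v = (-10, -2), so v₂ = -2.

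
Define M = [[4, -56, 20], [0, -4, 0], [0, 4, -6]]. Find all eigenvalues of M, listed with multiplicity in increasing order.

-6, -4, 4

Characteristic polynomial: p(t) = t^3 + 6t^2 - 16t - 96 = (t - 4)(t + 4)(t + 6).
Roots (with multiplicity): -6, -4, 4.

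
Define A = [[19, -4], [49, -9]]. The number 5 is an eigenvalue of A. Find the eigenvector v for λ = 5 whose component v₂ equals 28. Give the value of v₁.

A − 5I = [[14, -4], [49, -14]].
Solving (A − 5I)v = 0 gives the eigenspace spanned by (8, 28).
With v₂ = 28, v = (8, 28), so v₁ = 8.

8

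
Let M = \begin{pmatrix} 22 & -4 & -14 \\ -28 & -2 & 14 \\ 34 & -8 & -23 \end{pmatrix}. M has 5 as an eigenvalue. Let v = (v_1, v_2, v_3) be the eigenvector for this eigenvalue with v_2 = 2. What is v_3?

-3

M − 5I = [[17, -4, -14], [-28, -7, 14], [34, -8, -28]].
Solving (M − 5I)v = 0 gives the eigenspace spanned by (-2, 2, -3).
With v_2 = 2, v = (-2, 2, -3), so v_3 = -3.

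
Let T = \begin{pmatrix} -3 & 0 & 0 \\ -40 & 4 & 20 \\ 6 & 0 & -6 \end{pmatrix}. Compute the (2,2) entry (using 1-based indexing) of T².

Characteristic polynomial: r^3 + 5r^2 - 18r - 72 = (r - 4)(r + 3)(r + 6), so the eigenvalues are -6, -3, 4.
r=4: eigenvector (0, 1, 0).
r=-3: eigenvector (1, 0, 2).
r=-6: eigenvector (0, -2, 1).
P = [[0, 1, 0], [1, 0, -2], [0, 2, 1]], D = diag(4, -3, -6), P⁻¹ = [[-4, 1, 2], [1, 0, 0], [-2, 0, 1]].
T² = P·diag(16, 9, 36)·P⁻¹ = [[9, 0, 0], [80, 16, -40], [-54, 0, 36]].
The requested entry is 16.

16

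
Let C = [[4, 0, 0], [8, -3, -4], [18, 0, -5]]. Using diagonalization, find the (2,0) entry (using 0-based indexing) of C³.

Characteristic polynomial: t^3 + 4t^2 - 17t - 60 = (t - 4)(t + 3)(t + 5), so the eigenvalues are -5, -3, 4.
t=-3: eigenvector (0, 1, 0).
t=4: eigenvector (1, 0, 2).
t=-5: eigenvector (0, 2, 1).
P = [[0, 1, 0], [1, 0, 2], [0, 2, 1]], D = diag(-3, 4, -5), P⁻¹ = [[4, 1, -2], [1, 0, 0], [-2, 0, 1]].
C³ = P·diag(-27, 64, -125)·P⁻¹ = [[64, 0, 0], [392, -27, -196], [378, 0, -125]].
The requested entry is 378.

378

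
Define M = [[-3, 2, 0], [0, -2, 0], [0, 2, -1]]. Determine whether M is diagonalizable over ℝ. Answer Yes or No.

Yes

Characteristic polynomial: p(s) = s^3 + 6s^2 + 11s + 6 = (s + 1)(s + 2)(s + 3).
All 3 eigenvalues are distinct, so M is diagonalizable.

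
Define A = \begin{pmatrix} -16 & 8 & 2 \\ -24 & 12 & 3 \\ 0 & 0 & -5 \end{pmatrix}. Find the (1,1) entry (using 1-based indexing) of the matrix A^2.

64

Characteristic polynomial: λ^3 + 9λ^2 + 20λ = λ(λ + 4)(λ + 5), so the eigenvalues are -5, -4, 0.
λ=-5: eigenvector (-2, -3, 1).
λ=-4: eigenvector (-2, -3, 0).
λ=0: eigenvector (1, 2, 0).
P = [[-2, -2, 1], [-3, -3, 2], [1, 0, 0]], D = diag(-5, -4, 0), P⁻¹ = [[0, 0, 1], [-2, 1, -1], [-3, 2, 0]].
A² = P·diag(25, 16, 0)·P⁻¹ = [[64, -32, -18], [96, -48, -27], [0, 0, 25]].
The requested entry is 64.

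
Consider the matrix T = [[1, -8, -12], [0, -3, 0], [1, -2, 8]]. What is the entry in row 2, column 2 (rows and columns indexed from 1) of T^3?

Characteristic polynomial: s^3 - 6s^2 - 7s + 60 = (s - 5)(s - 4)(s + 3), so the eigenvalues are -3, 4, 5.
s=4: eigenvector (4, 0, -1).
s=-3: eigenvector (2, 1, 0).
s=5: eigenvector (3, 0, -1).
P = [[4, 2, 3], [0, 1, 0], [-1, 0, -1]], D = diag(4, -3, 5), P⁻¹ = [[1, -2, 3], [0, 1, 0], [-1, 2, -4]].
T³ = P·diag(64, -27, 125)·P⁻¹ = [[-119, 184, -732], [0, -27, 0], [61, -122, 308]].
The requested entry is -27.

-27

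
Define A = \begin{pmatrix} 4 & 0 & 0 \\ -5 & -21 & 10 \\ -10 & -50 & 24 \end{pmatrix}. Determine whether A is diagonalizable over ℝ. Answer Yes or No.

Characteristic polynomial: p(μ) = μ^3 - 7μ^2 + 8μ + 16 = (μ - 4)^2(μ + 1).
μ = 4 has algebraic multiplicity 2; rank(A − 4I) = 1, so geometric multiplicity = 2.
Every eigenvalue has geometric = algebraic multiplicity, so A is diagonalizable.

Yes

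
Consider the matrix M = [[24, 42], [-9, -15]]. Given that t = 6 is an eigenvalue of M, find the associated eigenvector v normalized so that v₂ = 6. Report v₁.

M − 6I = [[18, 42], [-9, -21]].
Solving (M − 6I)v = 0 gives the eigenspace spanned by (-14, 6).
With v₂ = 6, v = (-14, 6), so v₁ = -14.

-14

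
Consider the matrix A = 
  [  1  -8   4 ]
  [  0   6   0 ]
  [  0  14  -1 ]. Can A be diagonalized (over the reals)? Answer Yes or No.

Characteristic polynomial: p(s) = s^3 - 6s^2 - s + 6 = (s - 6)(s - 1)(s + 1).
All 3 eigenvalues are distinct, so A is diagonalizable.

Yes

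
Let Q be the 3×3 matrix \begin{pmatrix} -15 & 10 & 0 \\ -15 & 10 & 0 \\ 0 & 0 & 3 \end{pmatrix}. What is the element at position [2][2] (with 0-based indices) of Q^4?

81

Characteristic polynomial: s^3 + 2s^2 - 15s = s(s - 3)(s + 5), so the eigenvalues are -5, 0, 3.
s=-5: eigenvector (1, 1, 0).
s=0: eigenvector (2, 3, 0).
s=3: eigenvector (0, 0, 1).
P = [[1, 2, 0], [1, 3, 0], [0, 0, 1]], D = diag(-5, 0, 3), P⁻¹ = [[3, -2, 0], [-1, 1, 0], [0, 0, 1]].
Q⁴ = P·diag(625, 0, 81)·P⁻¹ = [[1875, -1250, 0], [1875, -1250, 0], [0, 0, 81]].
The requested entry is 81.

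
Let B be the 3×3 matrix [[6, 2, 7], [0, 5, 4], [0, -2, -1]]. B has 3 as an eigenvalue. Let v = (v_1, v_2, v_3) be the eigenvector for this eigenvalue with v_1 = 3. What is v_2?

B − 3I = [[3, 2, 7], [0, 2, 4], [0, -2, -4]].
Solving (B − 3I)v = 0 gives the eigenspace spanned by (3, 6, -3).
With v_1 = 3, v = (3, 6, -3), so v_2 = 6.

6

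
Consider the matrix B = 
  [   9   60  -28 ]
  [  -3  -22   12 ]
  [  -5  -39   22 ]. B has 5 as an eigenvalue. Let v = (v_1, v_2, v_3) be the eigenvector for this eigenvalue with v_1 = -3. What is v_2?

3

B − 5I = [[4, 60, -28], [-3, -27, 12], [-5, -39, 17]].
Solving (B − 5I)v = 0 gives the eigenspace spanned by (-3, 3, 6).
With v_1 = -3, v = (-3, 3, 6), so v_2 = 3.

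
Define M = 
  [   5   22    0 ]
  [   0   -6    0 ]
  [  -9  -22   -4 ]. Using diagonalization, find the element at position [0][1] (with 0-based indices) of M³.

682

Characteristic polynomial: r^3 + 5r^2 - 26r - 120 = (r - 5)(r + 4)(r + 6), so the eigenvalues are -6, -4, 5.
r=-4: eigenvector (0, 0, 1).
r=-6: eigenvector (-2, 1, 2).
r=5: eigenvector (-1, 0, 1).
P = [[0, -2, -1], [0, 1, 0], [1, 2, 1]], D = diag(-4, -6, 5), P⁻¹ = [[1, 0, 1], [0, 1, 0], [-1, -2, 0]].
M³ = P·diag(-64, -216, 125)·P⁻¹ = [[125, 682, 0], [0, -216, 0], [-189, -682, -64]].
The requested entry is 682.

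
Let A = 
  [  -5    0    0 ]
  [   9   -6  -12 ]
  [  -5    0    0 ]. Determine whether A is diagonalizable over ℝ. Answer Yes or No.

Yes

Characteristic polynomial: p(λ) = λ^3 + 11λ^2 + 30λ = λ(λ + 5)(λ + 6).
All 3 eigenvalues are distinct, so A is diagonalizable.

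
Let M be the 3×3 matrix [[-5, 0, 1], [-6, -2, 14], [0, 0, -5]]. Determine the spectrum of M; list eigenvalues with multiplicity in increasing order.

-5, -5, -2

Characteristic polynomial: p(μ) = μ^3 + 12μ^2 + 45μ + 50 = (μ + 2)(μ + 5)^2.
Roots (with multiplicity): -5, -5, -2.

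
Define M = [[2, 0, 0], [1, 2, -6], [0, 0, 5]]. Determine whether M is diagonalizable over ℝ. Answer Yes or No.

No

Characteristic polynomial: p(λ) = λ^3 - 9λ^2 + 24λ - 20 = (λ - 5)(λ - 2)^2.
λ = 2 has algebraic multiplicity 2; rank(M − 2I) = 2, so geometric multiplicity = 1.
Geometric multiplicity < algebraic multiplicity, so M is not diagonalizable.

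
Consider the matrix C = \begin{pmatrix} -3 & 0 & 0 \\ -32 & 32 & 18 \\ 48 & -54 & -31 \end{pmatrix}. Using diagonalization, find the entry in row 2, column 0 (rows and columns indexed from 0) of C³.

912

Characteristic polynomial: s^3 + 2s^2 - 23s - 60 = (s - 5)(s + 3)(s + 4), so the eigenvalues are -4, -3, 5.
s=-3: eigenvector (1, 4, -6).
s=-4: eigenvector (0, 1, -2).
s=5: eigenvector (0, 2, -3).
P = [[1, 0, 0], [4, 1, 2], [-6, -2, -3]], D = diag(-3, -4, 5), P⁻¹ = [[1, 0, 0], [0, -3, -2], [-2, 2, 1]].
C³ = P·diag(-27, -64, 125)·P⁻¹ = [[-27, 0, 0], [-608, 692, 378], [912, -1134, -631]].
The requested entry is 912.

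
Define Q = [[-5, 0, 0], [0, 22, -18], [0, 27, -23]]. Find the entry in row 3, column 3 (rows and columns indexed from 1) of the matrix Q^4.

Characteristic polynomial: t^3 + 6t^2 - 15t - 100 = (t - 4)(t + 5)^2, so the eigenvalues are -5, -5, 4.
t=-5: eigenvector (1, 0, 0).
t=4: eigenvector (0, 1, 1).
t=-5: eigenvector (0, 2, 3).
P = [[1, 0, 0], [0, 1, 2], [0, 1, 3]], D = diag(-5, 4, -5), P⁻¹ = [[1, 0, 0], [0, 3, -2], [0, -1, 1]].
Q⁴ = P·diag(625, 256, 625)·P⁻¹ = [[625, 0, 0], [0, -482, 738], [0, -1107, 1363]].
The requested entry is 1363.

1363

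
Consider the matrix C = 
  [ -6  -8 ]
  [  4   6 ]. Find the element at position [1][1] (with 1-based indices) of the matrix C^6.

64

Characteristic polynomial: s^2 - 4 = (s - 2)(s + 2), so the eigenvalues are -2, 2.
s=2: eigenvector (1, -1).
s=-2: eigenvector (2, -1).
P = [[1, 2], [-1, -1]], D = diag(2, -2), P⁻¹ = [[-1, -2], [1, 1]].
C⁶ = P·diag(64, 64)·P⁻¹ = [[64, 0], [0, 64]].
The requested entry is 64.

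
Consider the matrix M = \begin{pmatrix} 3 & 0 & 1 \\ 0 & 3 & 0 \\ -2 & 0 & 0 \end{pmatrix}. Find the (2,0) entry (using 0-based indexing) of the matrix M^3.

-14

Characteristic polynomial: λ^3 - 6λ^2 + 11λ - 6 = (λ - 3)(λ - 2)(λ - 1), so the eigenvalues are 1, 2, 3.
λ=2: eigenvector (1, 0, -1).
λ=3: eigenvector (0, 1, 0).
λ=1: eigenvector (-1, 0, 2).
P = [[1, 0, -1], [0, 1, 0], [-1, 0, 2]], D = diag(2, 3, 1), P⁻¹ = [[2, 0, 1], [0, 1, 0], [1, 0, 1]].
M³ = P·diag(8, 27, 1)·P⁻¹ = [[15, 0, 7], [0, 27, 0], [-14, 0, -6]].
The requested entry is -14.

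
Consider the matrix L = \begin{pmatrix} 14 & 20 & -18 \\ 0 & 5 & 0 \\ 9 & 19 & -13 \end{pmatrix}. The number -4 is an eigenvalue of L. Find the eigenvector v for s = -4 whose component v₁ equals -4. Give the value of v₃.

L + 4I = [[18, 20, -18], [0, 9, 0], [9, 19, -9]].
Solving (L + 4I)v = 0 gives the eigenspace spanned by (-4, 0, -4).
With v₁ = -4, v = (-4, 0, -4), so v₃ = -4.

-4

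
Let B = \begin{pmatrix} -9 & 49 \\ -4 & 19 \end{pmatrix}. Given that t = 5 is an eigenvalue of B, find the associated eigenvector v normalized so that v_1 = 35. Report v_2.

10

B − 5I = [[-14, 49], [-4, 14]].
Solving (B − 5I)v = 0 gives the eigenspace spanned by (35, 10).
With v_1 = 35, v = (35, 10), so v_2 = 10.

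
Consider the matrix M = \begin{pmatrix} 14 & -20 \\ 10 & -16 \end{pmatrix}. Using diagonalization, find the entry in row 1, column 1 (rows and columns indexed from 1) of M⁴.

Characteristic polynomial: r^2 + 2r - 24 = (r - 4)(r + 6), so the eigenvalues are -6, 4.
r=4: eigenvector (2, 1).
r=-6: eigenvector (1, 1).
P = [[2, 1], [1, 1]], D = diag(4, -6), P⁻¹ = [[1, -1], [-1, 2]].
M⁴ = P·diag(256, 1296)·P⁻¹ = [[-784, 2080], [-1040, 2336]].
The requested entry is -784.

-784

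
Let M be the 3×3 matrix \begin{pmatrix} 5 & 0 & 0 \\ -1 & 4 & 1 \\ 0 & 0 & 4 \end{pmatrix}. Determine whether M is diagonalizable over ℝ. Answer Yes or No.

Characteristic polynomial: p(λ) = λ^3 - 13λ^2 + 56λ - 80 = (λ - 5)(λ - 4)^2.
λ = 4 has algebraic multiplicity 2; rank(M − 4I) = 2, so geometric multiplicity = 1.
Geometric multiplicity < algebraic multiplicity, so M is not diagonalizable.

No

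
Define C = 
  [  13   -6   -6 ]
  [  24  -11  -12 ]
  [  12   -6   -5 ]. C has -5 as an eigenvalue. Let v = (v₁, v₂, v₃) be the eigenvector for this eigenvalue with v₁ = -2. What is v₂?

-4

C + 5I = [[18, -6, -6], [24, -6, -12], [12, -6, 0]].
Solving (C + 5I)v = 0 gives the eigenspace spanned by (-2, -4, -2).
With v₁ = -2, v = (-2, -4, -2), so v₂ = -4.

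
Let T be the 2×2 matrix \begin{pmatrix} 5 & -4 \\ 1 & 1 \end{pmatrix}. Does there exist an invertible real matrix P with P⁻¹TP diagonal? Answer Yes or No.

Characteristic polynomial: p(λ) = λ^2 - 6λ + 9 = (λ - 3)^2.
λ = 3 has algebraic multiplicity 2; rank(T − 3I) = 1, so geometric multiplicity = 1.
Geometric multiplicity < algebraic multiplicity, so T is not diagonalizable.

No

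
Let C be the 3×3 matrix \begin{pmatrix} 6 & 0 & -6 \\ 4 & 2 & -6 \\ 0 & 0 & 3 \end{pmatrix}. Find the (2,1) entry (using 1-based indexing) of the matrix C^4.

Characteristic polynomial: s^3 - 11s^2 + 36s - 36 = (s - 6)(s - 3)(s - 2), so the eigenvalues are 2, 3, 6.
s=6: eigenvector (1, 1, 0).
s=2: eigenvector (0, 1, 0).
s=3: eigenvector (2, 2, 1).
P = [[1, 0, 2], [1, 1, 2], [0, 0, 1]], D = diag(6, 2, 3), P⁻¹ = [[1, 0, -2], [-1, 1, 0], [0, 0, 1]].
C⁴ = P·diag(1296, 16, 81)·P⁻¹ = [[1296, 0, -2430], [1280, 16, -2430], [0, 0, 81]].
The requested entry is 1280.

1280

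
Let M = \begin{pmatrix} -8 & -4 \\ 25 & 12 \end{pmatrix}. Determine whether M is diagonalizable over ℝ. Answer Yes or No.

No

Characteristic polynomial: p(μ) = μ^2 - 4μ + 4 = (μ - 2)^2.
μ = 2 has algebraic multiplicity 2; rank(M − 2I) = 1, so geometric multiplicity = 1.
Geometric multiplicity < algebraic multiplicity, so M is not diagonalizable.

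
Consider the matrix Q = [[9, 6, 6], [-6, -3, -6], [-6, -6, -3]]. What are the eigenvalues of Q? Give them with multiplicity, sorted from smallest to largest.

-3, 3, 3

Characteristic polynomial: p(r) = r^3 - 3r^2 - 9r + 27 = (r - 3)^2(r + 3).
Roots (with multiplicity): -3, 3, 3.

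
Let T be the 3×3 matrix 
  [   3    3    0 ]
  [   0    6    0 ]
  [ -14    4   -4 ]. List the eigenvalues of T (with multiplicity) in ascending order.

Characteristic polynomial: p(μ) = μ^3 - 5μ^2 - 18μ + 72 = (μ - 6)(μ - 3)(μ + 4).
Roots (with multiplicity): -4, 3, 6.

-4, 3, 6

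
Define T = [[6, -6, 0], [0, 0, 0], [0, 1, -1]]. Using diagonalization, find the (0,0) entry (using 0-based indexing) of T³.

Characteristic polynomial: r^3 - 5r^2 - 6r = r(r - 6)(r + 1), so the eigenvalues are -1, 0, 6.
r=6: eigenvector (1, 0, 0).
r=-1: eigenvector (0, 0, 1).
r=0: eigenvector (1, 1, 1).
P = [[1, 0, 1], [0, 0, 1], [0, 1, 1]], D = diag(6, -1, 0), P⁻¹ = [[1, -1, 0], [0, -1, 1], [0, 1, 0]].
T³ = P·diag(216, -1, 0)·P⁻¹ = [[216, -216, 0], [0, 0, 0], [0, 1, -1]].
The requested entry is 216.

216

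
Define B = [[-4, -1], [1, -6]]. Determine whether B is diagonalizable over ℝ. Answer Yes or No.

Characteristic polynomial: p(s) = s^2 + 10s + 25 = (s + 5)^2.
s = -5 has algebraic multiplicity 2; rank(B + 5I) = 1, so geometric multiplicity = 1.
Geometric multiplicity < algebraic multiplicity, so B is not diagonalizable.

No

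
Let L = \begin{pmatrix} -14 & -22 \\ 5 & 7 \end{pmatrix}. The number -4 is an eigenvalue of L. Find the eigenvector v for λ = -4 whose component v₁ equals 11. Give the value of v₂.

L + 4I = [[-10, -22], [5, 11]].
Solving (L + 4I)v = 0 gives the eigenspace spanned by (11, -5).
With v₁ = 11, v = (11, -5), so v₂ = -5.

-5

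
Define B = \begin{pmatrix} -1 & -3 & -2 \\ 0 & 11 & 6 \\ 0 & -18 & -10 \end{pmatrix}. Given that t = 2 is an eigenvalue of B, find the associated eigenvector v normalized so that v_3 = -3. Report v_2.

B − 2I = [[-3, -3, -2], [0, 9, 6], [0, -18, -12]].
Solving (B − 2I)v = 0 gives the eigenspace spanned by (0, 2, -3).
With v_3 = -3, v = (0, 2, -3), so v_2 = 2.

2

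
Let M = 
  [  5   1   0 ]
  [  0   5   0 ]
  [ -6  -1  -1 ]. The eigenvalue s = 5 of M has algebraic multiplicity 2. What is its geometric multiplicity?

1

M − 5I = [[0, 1, 0], [0, 0, 0], [-6, -1, -6]].
This matrix has rank 2, so its null space has dimension 3 − 2 = 1.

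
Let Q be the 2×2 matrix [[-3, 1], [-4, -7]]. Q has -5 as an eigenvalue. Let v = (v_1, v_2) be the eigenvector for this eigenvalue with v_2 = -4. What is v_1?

2

Q + 5I = [[2, 1], [-4, -2]].
Solving (Q + 5I)v = 0 gives the eigenspace spanned by (2, -4).
With v_2 = -4, v = (2, -4), so v_1 = 2.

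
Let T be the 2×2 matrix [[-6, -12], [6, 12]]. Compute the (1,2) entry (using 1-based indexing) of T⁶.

Characteristic polynomial: s^2 - 6s = s(s - 6), so the eigenvalues are 0, 6.
s=0: eigenvector (-2, 1).
s=6: eigenvector (1, -1).
P = [[-2, 1], [1, -1]], D = diag(0, 6), P⁻¹ = [[-1, -1], [-1, -2]].
T⁶ = P·diag(0, 46656)·P⁻¹ = [[-46656, -93312], [46656, 93312]].
The requested entry is -93312.

-93312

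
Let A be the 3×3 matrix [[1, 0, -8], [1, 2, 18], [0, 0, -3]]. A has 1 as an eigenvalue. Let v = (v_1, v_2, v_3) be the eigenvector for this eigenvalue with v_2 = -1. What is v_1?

A − 1I = [[0, 0, -8], [1, 1, 18], [0, 0, -4]].
Solving (A − 1I)v = 0 gives the eigenspace spanned by (1, -1, 0).
With v_2 = -1, v = (1, -1, 0), so v_1 = 1.

1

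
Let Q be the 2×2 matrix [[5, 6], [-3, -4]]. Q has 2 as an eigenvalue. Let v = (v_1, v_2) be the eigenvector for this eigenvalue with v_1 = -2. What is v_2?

1

Q − 2I = [[3, 6], [-3, -6]].
Solving (Q − 2I)v = 0 gives the eigenspace spanned by (-2, 1).
With v_1 = -2, v = (-2, 1), so v_2 = 1.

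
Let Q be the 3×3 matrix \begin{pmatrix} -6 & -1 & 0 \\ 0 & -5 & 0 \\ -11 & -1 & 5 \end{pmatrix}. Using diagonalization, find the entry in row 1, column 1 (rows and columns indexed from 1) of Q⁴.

Characteristic polynomial: t^3 + 6t^2 - 25t - 150 = (t - 5)(t + 5)(t + 6), so the eigenvalues are -6, -5, 5.
t=-6: eigenvector (1, 0, 1).
t=-5: eigenvector (-1, 1, -1).
t=5: eigenvector (0, 0, 1).
P = [[1, -1, 0], [0, 1, 0], [1, -1, 1]], D = diag(-6, -5, 5), P⁻¹ = [[1, 1, 0], [0, 1, 0], [-1, 0, 1]].
Q⁴ = P·diag(1296, 625, 625)·P⁻¹ = [[1296, 671, 0], [0, 625, 0], [671, 671, 625]].
The requested entry is 1296.

1296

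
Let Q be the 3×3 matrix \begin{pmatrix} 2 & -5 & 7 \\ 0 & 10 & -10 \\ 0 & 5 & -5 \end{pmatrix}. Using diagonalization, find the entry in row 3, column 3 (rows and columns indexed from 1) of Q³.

Characteristic polynomial: t^3 - 7t^2 + 10t = t(t - 5)(t - 2), so the eigenvalues are 0, 2, 5.
t=2: eigenvector (1, 0, 0).
t=5: eigenvector (-1, 2, 1).
t=0: eigenvector (-1, 1, 1).
P = [[1, -1, -1], [0, 2, 1], [0, 1, 1]], D = diag(2, 5, 0), P⁻¹ = [[1, 0, 1], [0, 1, -1], [0, -1, 2]].
Q³ = P·diag(8, 125, 0)·P⁻¹ = [[8, -125, 133], [0, 250, -250], [0, 125, -125]].
The requested entry is -125.

-125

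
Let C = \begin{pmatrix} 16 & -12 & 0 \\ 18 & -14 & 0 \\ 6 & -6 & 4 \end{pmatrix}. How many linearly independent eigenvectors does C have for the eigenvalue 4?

C − 4I = [[12, -12, 0], [18, -18, 0], [6, -6, 0]].
This matrix has rank 1, so its null space has dimension 3 − 1 = 2.

2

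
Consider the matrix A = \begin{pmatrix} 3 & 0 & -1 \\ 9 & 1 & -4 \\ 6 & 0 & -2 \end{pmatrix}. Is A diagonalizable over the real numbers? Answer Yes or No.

Characteristic polynomial: p(λ) = λ^3 - 2λ^2 + λ = λ(λ - 1)^2.
λ = 1 has algebraic multiplicity 2; rank(A − 1I) = 2, so geometric multiplicity = 1.
Geometric multiplicity < algebraic multiplicity, so A is not diagonalizable.

No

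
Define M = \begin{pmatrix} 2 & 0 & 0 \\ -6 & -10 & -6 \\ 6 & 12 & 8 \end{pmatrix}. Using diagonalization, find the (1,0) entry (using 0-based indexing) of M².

12

Characteristic polynomial: λ^3 - 12λ + 16 = (λ - 2)^2(λ + 4), so the eigenvalues are -4, 2, 2.
λ=2: eigenvector (1, -1, 1).
λ=2: eigenvector (0, -1, 2).
λ=-4: eigenvector (0, 1, -1).
P = [[1, 0, 0], [-1, -1, 1], [1, 2, -1]], D = diag(2, 2, -4), P⁻¹ = [[1, 0, 0], [0, 1, 1], [1, 2, 1]].
M² = P·diag(4, 4, 16)·P⁻¹ = [[4, 0, 0], [12, 28, 12], [-12, -24, -8]].
The requested entry is 12.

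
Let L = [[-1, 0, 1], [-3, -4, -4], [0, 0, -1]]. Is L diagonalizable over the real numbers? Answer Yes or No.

Characteristic polynomial: p(λ) = λ^3 + 6λ^2 + 9λ + 4 = (λ + 1)^2(λ + 4).
λ = -1 has algebraic multiplicity 2; rank(L + 1I) = 2, so geometric multiplicity = 1.
Geometric multiplicity < algebraic multiplicity, so L is not diagonalizable.

No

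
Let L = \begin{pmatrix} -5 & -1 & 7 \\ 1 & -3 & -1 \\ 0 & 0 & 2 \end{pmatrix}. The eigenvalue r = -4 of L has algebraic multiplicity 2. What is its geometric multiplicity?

L + 4I = [[-1, -1, 7], [1, 1, -1], [0, 0, 6]].
This matrix has rank 2, so its null space has dimension 3 − 2 = 1.

1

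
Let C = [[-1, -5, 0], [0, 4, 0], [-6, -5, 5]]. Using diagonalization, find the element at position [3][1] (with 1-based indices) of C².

-24

Characteristic polynomial: r^3 - 8r^2 + 11r + 20 = (r - 5)(r - 4)(r + 1), so the eigenvalues are -1, 4, 5.
r=4: eigenvector (-1, 1, -1).
r=-1: eigenvector (1, 0, 1).
r=5: eigenvector (0, 0, 1).
P = [[-1, 1, 0], [1, 0, 0], [-1, 1, 1]], D = diag(4, -1, 5), P⁻¹ = [[0, 1, 0], [1, 1, 0], [-1, 0, 1]].
C² = P·diag(16, 1, 25)·P⁻¹ = [[1, -15, 0], [0, 16, 0], [-24, -15, 25]].
The requested entry is -24.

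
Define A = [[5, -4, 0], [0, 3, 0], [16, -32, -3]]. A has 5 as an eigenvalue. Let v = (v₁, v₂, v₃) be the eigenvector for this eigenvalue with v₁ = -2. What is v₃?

-4

A − 5I = [[0, -4, 0], [0, -2, 0], [16, -32, -8]].
Solving (A − 5I)v = 0 gives the eigenspace spanned by (-2, 0, -4).
With v₁ = -2, v = (-2, 0, -4), so v₃ = -4.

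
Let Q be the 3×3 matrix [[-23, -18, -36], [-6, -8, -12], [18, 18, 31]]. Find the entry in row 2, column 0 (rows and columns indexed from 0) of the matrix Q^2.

36

Characteristic polynomial: λ^3 - 21λ + 20 = (λ - 4)(λ - 1)(λ + 5), so the eigenvalues are -5, 1, 4.
λ=1: eigenvector (-3, -2, 3).
λ=4: eigenvector (2, 1, -2).
λ=-5: eigenvector (2, 0, -1).
P = [[-3, 2, 2], [-2, 1, 0], [3, -2, -1]], D = diag(1, 4, -5), P⁻¹ = [[-1, -2, -2], [-2, -3, -4], [1, 0, 1]].
Q² = P·diag(1, 16, 25)·P⁻¹ = [[-11, -90, -72], [-30, -44, -60], [36, 90, 97]].
The requested entry is 36.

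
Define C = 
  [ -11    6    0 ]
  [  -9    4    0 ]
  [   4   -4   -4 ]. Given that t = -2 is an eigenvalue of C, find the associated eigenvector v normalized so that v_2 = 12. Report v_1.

8

C + 2I = [[-9, 6, 0], [-9, 6, 0], [4, -4, -2]].
Solving (C + 2I)v = 0 gives the eigenspace spanned by (8, 12, -8).
With v_2 = 12, v = (8, 12, -8), so v_1 = 8.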